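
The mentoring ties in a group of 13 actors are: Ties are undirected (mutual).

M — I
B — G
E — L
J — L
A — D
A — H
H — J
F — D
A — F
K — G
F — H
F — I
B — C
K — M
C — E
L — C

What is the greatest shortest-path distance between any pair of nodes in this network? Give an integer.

Eccentricity of each node (its greatest distance to any other): A:5, B:6, C:5, D:6, E:5, F:5, G:5, H:5, I:5, J:5, K:5, L:5, M:5.
The maximum eccentricity is 6, realized for instance by the pair D–B via D – F – I – M – K – G – B. So the diameter is 6.

6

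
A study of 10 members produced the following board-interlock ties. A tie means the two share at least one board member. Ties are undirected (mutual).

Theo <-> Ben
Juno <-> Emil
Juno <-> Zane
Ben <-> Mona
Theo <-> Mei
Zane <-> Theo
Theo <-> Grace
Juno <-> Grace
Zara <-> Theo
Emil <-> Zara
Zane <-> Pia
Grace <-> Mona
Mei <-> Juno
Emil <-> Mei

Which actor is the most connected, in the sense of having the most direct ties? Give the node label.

Theo

Degrees — Ben:2, Emil:3, Grace:3, Juno:4, Mei:3, Mona:2, Pia:1, Theo:5, Zane:3, Zara:2.
The maximum is 5, attained only by Theo.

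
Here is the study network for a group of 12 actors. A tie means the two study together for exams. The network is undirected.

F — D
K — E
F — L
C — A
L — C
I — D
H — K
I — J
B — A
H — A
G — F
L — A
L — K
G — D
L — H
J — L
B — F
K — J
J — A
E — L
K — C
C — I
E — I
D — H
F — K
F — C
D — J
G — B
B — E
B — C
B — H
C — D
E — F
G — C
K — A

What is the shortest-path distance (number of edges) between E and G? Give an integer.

One shortest route is E – B – G, which uses 2 edges, and E and G are not directly tied, so nothing shorter exists. So d(E,G) = 2.

2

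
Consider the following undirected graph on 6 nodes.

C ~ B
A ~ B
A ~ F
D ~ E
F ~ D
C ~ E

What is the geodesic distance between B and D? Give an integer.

3

One shortest route is B – A – F – D, which uses 3 edges, and at distance 2 from B we only reach {E, F}, which does not include D. So d(B,D) = 3.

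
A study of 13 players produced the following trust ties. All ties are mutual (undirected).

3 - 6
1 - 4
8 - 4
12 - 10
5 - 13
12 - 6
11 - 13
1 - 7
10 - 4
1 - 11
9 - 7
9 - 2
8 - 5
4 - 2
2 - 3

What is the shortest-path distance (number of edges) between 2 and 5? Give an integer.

One shortest route is 2 – 4 – 8 – 5, which uses 3 edges, and at distance 2 from 2 we only reach {1, 6, 7, 8, 10}, which does not include 5. So d(2,5) = 3.

3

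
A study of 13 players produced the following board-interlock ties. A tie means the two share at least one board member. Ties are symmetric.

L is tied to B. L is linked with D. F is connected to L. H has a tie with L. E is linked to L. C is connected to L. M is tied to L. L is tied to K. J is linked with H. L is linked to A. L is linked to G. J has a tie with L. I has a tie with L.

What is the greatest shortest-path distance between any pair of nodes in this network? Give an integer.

Eccentricity of each node (its greatest distance to any other): A:2, B:2, C:2, D:2, E:2, F:2, G:2, H:2, I:2, J:2, K:2, L:1, M:2.
The maximum eccentricity is 2, realized for instance by the pair J–A via J – L – A. So the diameter is 2.

2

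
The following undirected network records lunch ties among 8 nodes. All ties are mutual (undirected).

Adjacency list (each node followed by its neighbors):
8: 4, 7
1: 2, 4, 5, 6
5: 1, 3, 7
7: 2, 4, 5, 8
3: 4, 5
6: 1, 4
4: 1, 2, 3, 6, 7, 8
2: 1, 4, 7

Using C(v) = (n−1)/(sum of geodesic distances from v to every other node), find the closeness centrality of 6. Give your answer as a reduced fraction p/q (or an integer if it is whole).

7/12

Distances from 6: 1:1, 2:2, 3:2, 4:1, 5:2, 7:2, 8:2. Sum = 12.
n = 8, so closeness = 7/12.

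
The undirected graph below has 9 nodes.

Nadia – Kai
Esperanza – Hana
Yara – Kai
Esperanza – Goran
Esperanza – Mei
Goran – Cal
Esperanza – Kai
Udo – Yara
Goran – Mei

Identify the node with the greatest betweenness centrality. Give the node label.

Unnormalized betweenness of each node: Cal:0, Esperanza:19, Goran:7, Hana:0, Kai:17, Mei:0, Nadia:0, Udo:0, Yara:7.
Esperanza has the largest value, 19, making it the main broker — the node through which the most shortest paths run.

Esperanza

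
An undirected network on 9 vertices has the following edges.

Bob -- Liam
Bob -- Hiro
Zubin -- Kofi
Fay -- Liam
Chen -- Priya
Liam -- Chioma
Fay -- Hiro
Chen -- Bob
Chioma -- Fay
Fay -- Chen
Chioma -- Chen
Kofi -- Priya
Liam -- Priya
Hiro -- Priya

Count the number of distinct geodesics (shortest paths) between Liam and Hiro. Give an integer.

The shortest distance is 2. The length-2 paths are: Liam–Fay–Hiro; Liam–Priya–Hiro; Liam–Bob–Hiro.
That gives 3 distinct shortest paths.

3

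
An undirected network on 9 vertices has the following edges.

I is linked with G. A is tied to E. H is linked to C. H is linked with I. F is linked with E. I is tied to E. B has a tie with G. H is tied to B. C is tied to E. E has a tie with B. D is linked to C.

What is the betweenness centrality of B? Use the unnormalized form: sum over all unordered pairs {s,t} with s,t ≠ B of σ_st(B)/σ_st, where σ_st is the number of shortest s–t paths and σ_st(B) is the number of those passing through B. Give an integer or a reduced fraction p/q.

4

Pairs whose geodesics pass through B — D–G: 2/4; C–G: 2/4; F–G: 1/2; F–H: 1/3; G–A: 1/2; G–E: 1/2; G–H: 1/2; A–H: 1/3; E–H: 1/3.
All other pairs contribute 0.
Summing the contributions gives betweenness(B) = 4.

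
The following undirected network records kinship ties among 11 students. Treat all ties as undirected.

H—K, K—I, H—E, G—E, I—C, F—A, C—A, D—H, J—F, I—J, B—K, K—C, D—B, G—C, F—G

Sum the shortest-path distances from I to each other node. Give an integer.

19

Distances from I: A:2, B:2, C:1, D:3, E:3, F:2, G:2, H:2, J:1, K:1.
Sum = 2 + 2 + 1 + 3 + 3 + 2 + 2 + 2 + 1 + 1 = 19.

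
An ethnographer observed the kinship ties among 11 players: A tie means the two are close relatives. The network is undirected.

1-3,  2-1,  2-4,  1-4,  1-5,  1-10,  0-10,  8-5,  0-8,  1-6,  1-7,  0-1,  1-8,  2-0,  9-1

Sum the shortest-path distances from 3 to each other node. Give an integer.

19

Distances from 3: 0:2, 1:1, 2:2, 4:2, 5:2, 6:2, 7:2, 8:2, 9:2, 10:2.
Sum = 2 + 1 + 2 + 2 + 2 + 2 + 2 + 2 + 2 + 2 = 19.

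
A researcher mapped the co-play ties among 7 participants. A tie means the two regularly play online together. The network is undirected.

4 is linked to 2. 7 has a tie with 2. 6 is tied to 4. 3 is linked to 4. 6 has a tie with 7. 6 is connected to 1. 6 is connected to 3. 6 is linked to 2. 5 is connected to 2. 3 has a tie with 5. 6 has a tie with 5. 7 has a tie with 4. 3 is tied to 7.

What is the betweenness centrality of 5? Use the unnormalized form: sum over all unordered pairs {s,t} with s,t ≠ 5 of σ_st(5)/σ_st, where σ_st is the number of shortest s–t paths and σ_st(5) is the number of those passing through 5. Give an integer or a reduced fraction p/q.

1/4

Pairs whose geodesics pass through 5 — 3–2: 1/4.
All other pairs contribute 0.
Summing the contributions gives betweenness(5) = 1/4.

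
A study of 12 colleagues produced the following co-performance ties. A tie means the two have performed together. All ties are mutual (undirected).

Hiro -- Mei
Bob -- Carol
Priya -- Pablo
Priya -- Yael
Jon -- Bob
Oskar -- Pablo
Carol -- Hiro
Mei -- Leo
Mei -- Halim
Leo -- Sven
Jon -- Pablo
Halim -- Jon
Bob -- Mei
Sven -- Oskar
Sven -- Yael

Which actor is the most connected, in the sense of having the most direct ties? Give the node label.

Mei

Degrees — Bob:3, Carol:2, Halim:2, Hiro:2, Jon:3, Leo:2, Mei:4, Oskar:2, Pablo:3, Priya:2, Sven:3, Yael:2.
The maximum is 4, attained only by Mei.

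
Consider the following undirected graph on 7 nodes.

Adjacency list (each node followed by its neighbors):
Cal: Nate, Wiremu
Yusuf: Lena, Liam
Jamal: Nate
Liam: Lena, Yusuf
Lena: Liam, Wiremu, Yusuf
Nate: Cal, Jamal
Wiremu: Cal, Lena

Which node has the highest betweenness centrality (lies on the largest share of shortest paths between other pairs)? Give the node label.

Wiremu

Unnormalized betweenness of each node: Cal:8, Jamal:0, Lena:8, Liam:0, Nate:5, Wiremu:9, Yusuf:0.
Wiremu has the largest value, 9, making it the main broker — the node through which the most shortest paths run.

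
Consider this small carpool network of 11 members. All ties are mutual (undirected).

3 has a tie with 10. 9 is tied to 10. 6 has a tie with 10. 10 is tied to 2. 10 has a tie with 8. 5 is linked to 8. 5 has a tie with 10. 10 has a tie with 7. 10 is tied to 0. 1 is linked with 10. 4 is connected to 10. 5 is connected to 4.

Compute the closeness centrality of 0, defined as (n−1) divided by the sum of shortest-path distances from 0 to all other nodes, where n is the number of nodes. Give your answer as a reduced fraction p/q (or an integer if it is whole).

10/19

Distances from 0: 1:2, 2:2, 3:2, 4:2, 5:2, 6:2, 7:2, 8:2, 9:2, 10:1. Sum = 19.
n = 11, so closeness = 10/19.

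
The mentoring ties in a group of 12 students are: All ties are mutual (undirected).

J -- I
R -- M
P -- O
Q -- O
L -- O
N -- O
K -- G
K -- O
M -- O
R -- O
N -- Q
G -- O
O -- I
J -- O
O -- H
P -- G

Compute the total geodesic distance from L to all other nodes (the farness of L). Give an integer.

21

Distances from L: G:2, H:2, I:2, J:2, K:2, M:2, N:2, O:1, P:2, Q:2, R:2.
Sum = 2 + 2 + 2 + 2 + 2 + 2 + 2 + 1 + 2 + 2 + 2 = 21.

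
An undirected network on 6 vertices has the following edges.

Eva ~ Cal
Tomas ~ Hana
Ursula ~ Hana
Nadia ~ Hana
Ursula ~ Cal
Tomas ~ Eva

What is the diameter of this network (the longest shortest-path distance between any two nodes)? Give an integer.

3

Eccentricity of each node (its greatest distance to any other): Cal:3, Eva:3, Hana:2, Nadia:3, Tomas:2, Ursula:2.
The maximum eccentricity is 3, realized for instance by the pair Cal–Nadia via Cal – Ursula – Hana – Nadia. So the diameter is 3.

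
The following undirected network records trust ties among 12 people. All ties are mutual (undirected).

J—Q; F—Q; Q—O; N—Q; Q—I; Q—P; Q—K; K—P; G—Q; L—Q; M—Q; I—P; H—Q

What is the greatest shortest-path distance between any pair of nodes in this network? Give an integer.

Eccentricity of each node (its greatest distance to any other): F:2, G:2, H:2, I:2, J:2, K:2, L:2, M:2, N:2, O:2, P:2, Q:1.
The maximum eccentricity is 2, realized for instance by the pair O–G via O – Q – G. So the diameter is 2.

2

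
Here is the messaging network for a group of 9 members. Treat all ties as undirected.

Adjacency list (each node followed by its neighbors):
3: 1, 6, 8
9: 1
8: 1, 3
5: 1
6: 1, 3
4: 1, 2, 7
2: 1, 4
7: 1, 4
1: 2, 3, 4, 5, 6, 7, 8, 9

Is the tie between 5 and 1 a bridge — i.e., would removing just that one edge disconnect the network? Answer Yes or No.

Yes

Without the 5–1 edge there is no alternate route between 5 and 1, so the network disconnects. It is a bridge.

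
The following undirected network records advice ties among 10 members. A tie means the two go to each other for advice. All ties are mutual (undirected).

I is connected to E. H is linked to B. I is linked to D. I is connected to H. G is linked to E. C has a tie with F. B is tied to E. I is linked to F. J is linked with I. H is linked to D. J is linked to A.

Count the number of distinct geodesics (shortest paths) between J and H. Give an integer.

1

The shortest distance is 2, and the only length-2 path is J–I–H. So there is exactly 1 shortest path.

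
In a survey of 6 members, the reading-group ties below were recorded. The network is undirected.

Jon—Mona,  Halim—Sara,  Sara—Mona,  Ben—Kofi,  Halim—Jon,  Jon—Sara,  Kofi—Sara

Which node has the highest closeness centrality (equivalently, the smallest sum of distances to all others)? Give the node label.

Farness (sum of distances to all others) for each node — Ben:12, Halim:9, Jon:8, Kofi:8, Mona:9, Sara:6.
The smallest farness is 6, for Sara, so Sara has the highest closeness.

Sara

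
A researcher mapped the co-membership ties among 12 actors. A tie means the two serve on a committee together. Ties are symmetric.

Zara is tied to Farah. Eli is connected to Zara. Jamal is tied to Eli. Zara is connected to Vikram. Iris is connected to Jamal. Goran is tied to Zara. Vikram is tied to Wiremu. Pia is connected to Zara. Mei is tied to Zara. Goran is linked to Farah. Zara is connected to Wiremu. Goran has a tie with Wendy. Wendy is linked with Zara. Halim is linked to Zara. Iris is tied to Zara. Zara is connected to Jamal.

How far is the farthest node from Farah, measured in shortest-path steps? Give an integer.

2

Distances from Farah: Eli:2, Goran:1, Halim:2, Iris:2, Jamal:2, Mei:2, Pia:2, Vikram:2, Wendy:2, Wiremu:2, Zara:1.
The largest is 2 (to Wendy, Wiremu, Jamal, Halim, Iris, Vikram, Pia, Mei, and Eli), so the eccentricity of Farah is 2.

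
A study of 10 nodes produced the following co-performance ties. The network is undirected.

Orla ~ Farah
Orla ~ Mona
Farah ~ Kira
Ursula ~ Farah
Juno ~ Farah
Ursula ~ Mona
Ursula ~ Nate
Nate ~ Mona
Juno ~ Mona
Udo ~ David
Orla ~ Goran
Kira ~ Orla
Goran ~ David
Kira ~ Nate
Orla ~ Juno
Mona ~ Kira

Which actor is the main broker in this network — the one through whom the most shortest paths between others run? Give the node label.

Unnormalized betweenness of each node: David:8, Farah:19/6, Goran:14, Juno:1/4, Kira:11/4, Mona:37/6, Nate:1/3, Orla:223/12, Udo:0, Ursula:3/4.
Orla has the largest value, 223/12, making it the main broker — the node through which the most shortest paths run.

Orla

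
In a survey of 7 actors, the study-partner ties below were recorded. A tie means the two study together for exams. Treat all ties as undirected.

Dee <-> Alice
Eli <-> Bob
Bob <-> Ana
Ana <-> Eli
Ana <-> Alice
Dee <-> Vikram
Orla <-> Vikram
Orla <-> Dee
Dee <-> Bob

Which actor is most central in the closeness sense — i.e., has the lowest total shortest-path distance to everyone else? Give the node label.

Farness (sum of distances to all others) for each node — Alice:10, Ana:11, Bob:9, Dee:8, Eli:12, Orla:12, Vikram:12.
The smallest farness is 8, for Dee, so Dee has the highest closeness.

Dee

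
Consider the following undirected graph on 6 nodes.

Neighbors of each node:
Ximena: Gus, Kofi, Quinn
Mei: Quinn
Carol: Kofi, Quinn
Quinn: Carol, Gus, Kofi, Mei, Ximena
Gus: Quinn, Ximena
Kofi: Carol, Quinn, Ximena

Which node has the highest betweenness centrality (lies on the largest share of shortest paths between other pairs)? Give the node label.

Unnormalized betweenness of each node: Carol:0, Gus:0, Kofi:1/2, Mei:0, Quinn:6, Ximena:1/2.
Quinn has the largest value, 6, making it the main broker — the node through which the most shortest paths run.

Quinn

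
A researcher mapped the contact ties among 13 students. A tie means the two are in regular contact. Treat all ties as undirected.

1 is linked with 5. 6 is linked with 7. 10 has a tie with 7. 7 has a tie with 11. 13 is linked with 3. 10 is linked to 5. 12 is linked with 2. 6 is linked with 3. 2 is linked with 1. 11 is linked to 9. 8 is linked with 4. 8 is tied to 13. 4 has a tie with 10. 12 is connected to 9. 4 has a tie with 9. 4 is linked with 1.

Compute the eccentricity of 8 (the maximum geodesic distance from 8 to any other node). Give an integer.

3

Distances from 8: 1:2, 2:3, 3:2, 4:1, 5:3, 6:3, 7:3, 9:2, 10:2, 11:3, 12:3, 13:1.
The largest is 3 (to 6, 5, 2, 7, 12, and 11), so the eccentricity of 8 is 3.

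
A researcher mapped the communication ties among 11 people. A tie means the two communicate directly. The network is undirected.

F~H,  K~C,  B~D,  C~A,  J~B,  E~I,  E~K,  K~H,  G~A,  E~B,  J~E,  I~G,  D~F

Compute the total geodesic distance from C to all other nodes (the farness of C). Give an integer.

Distances from C: A:1, B:3, D:4, E:2, F:3, G:2, H:2, I:3, J:3, K:1.
Sum = 1 + 3 + 4 + 2 + 3 + 2 + 2 + 3 + 3 + 1 = 24.

24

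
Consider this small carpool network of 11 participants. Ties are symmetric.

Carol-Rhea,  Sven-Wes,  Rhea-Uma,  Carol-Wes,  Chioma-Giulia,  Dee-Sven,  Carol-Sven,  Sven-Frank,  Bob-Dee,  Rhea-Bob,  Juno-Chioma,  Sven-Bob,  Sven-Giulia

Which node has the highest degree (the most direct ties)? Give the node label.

Sven

Degrees — Bob:3, Carol:3, Chioma:2, Dee:2, Frank:1, Giulia:2, Juno:1, Rhea:3, Sven:6, Uma:1, Wes:2.
The maximum is 6, attained only by Sven.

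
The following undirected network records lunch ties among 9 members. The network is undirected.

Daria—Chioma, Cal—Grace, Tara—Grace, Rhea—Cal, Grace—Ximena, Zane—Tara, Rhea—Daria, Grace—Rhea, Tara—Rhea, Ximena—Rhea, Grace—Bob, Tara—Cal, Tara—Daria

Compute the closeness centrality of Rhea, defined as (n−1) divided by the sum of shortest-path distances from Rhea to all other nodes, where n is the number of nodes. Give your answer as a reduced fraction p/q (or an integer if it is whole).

8/11

Distances from Rhea: Bob:2, Cal:1, Chioma:2, Daria:1, Grace:1, Tara:1, Ximena:1, Zane:2. Sum = 11.
n = 9, so closeness = 8/11.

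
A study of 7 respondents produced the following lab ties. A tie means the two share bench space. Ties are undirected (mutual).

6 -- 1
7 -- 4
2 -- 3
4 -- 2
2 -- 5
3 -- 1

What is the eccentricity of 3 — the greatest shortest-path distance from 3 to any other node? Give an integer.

3

Distances from 3: 1:1, 2:1, 4:2, 5:2, 6:2, 7:3.
The largest is 3 (to 7), so the eccentricity of 3 is 3.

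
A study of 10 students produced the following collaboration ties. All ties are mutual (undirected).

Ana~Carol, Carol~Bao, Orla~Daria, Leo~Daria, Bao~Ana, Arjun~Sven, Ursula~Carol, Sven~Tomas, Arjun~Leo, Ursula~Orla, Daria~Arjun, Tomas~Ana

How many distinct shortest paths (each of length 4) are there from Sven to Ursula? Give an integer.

The shortest distance is 4. The length-4 paths are: Sven–Arjun–Daria–Orla–Ursula; Sven–Tomas–Ana–Carol–Ursula.
That gives 2 distinct shortest paths.

2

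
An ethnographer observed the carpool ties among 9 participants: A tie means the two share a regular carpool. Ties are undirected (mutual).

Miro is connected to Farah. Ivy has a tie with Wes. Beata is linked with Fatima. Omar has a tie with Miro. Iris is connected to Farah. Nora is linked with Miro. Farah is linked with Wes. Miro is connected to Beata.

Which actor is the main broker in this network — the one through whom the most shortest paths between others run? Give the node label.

Unnormalized betweenness of each node: Beata:7, Farah:17, Fatima:0, Iris:0, Ivy:0, Miro:21, Nora:0, Omar:0, Wes:7.
Miro has the largest value, 21, making it the main broker — the node through which the most shortest paths run.

Miro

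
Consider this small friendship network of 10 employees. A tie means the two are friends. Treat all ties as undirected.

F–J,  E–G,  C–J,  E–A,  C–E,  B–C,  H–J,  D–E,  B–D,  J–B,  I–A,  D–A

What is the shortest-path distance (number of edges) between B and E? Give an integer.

2

One shortest route is B – C – E, which uses 2 edges, and B and E are not directly tied, so nothing shorter exists. So d(B,E) = 2.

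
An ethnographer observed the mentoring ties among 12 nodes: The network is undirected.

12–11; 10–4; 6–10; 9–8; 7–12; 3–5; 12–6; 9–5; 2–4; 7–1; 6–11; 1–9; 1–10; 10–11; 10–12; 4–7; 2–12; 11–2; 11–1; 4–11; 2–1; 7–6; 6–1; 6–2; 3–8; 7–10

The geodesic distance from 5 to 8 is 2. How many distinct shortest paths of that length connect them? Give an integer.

2

The shortest distance is 2. The length-2 paths are: 5–3–8; 5–9–8.
That gives 2 distinct shortest paths.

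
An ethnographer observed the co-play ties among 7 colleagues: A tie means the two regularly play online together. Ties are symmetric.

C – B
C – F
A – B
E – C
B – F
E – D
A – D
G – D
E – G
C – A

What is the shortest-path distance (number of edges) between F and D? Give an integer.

3

One shortest route is F – B – A – D, which uses 3 edges, and at distance 2 from F we only reach {A, E}, which does not include D. So d(F,D) = 3.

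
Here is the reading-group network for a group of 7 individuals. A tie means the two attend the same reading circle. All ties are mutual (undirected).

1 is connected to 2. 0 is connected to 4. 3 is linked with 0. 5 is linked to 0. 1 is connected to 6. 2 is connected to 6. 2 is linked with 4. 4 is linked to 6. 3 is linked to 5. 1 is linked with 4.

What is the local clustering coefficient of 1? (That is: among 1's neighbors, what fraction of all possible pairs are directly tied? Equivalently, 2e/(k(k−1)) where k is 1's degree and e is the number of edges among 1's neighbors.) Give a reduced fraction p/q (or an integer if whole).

1's neighbors: 2, 4, and 6 (k = 3).
Possible neighbor pairs: C(3,2) = 3. Edges among them: 2–4, 2–6, 4–6 → e = 3.
Clustering(1) = 3/3 = 1.

1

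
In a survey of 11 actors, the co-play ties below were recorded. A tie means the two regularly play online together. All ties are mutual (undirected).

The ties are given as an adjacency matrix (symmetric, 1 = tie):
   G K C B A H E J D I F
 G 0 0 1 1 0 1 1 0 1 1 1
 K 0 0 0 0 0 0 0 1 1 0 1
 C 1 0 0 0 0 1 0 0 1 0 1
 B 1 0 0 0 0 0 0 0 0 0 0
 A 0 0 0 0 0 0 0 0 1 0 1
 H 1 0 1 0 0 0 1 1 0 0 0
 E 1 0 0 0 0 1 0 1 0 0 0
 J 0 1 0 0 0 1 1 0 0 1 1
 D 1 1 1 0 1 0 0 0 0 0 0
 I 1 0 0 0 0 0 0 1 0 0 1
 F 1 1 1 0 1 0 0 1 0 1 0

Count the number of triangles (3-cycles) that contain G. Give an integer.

G's neighbors: B, C, D, E, F, H, and I.
Neighbor pairs that are themselves tied: G–C–D; G–C–F; G–C–H; G–E–H; G–F–I. Each forms one triangle with G, for 5 in total.

5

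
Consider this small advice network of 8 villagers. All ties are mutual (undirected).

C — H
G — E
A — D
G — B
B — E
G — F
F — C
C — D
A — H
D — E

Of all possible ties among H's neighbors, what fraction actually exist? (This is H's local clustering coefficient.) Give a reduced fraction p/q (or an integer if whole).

H's neighbors: A and C (k = 2).
Possible neighbor pairs: C(2,2) = 1. Edges among them: none → e = 0.
Clustering(H) = 0/1.

0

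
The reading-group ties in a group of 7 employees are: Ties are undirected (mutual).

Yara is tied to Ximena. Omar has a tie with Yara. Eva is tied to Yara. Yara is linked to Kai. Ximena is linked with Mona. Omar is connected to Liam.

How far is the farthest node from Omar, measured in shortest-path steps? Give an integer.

3

Distances from Omar: Eva:2, Kai:2, Liam:1, Mona:3, Ximena:2, Yara:1.
The largest is 3 (to Mona), so the eccentricity of Omar is 3.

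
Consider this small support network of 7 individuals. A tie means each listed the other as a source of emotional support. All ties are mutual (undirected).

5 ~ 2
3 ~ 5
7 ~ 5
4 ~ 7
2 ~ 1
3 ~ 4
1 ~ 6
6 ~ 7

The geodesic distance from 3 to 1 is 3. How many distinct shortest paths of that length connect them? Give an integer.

1

The shortest distance is 3, and the only length-3 path is 3–5–2–1. So there is exactly 1 shortest path.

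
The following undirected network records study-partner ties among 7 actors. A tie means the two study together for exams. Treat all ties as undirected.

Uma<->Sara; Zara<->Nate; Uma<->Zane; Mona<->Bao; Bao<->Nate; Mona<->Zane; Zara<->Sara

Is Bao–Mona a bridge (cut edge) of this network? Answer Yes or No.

Even without that edge, Bao still reaches Mona via Bao – Nate – Zara – Sara – Uma – Zane – Mona, so the network stays connected. Not a bridge.

No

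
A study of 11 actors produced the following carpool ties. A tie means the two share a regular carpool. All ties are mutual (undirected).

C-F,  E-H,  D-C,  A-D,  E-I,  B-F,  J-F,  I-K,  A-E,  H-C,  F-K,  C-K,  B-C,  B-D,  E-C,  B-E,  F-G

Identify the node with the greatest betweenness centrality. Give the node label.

F

Unnormalized betweenness of each node: A:7/12, B:61/12, C:27/2, D:17/6, E:107/12, F:35/2, G:0, H:0, I:5/6, J:0, K:15/4.
F has the largest value, 35/2, making it the main broker — the node through which the most shortest paths run.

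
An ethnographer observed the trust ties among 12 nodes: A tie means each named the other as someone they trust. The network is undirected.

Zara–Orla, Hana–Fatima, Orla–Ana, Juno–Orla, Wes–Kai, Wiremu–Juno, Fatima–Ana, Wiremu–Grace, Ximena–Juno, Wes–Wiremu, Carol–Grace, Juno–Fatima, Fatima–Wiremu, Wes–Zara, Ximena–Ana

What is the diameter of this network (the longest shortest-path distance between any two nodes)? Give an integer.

Eccentricity of each node (its greatest distance to any other): Ana:4, Carol:4, Fatima:3, Grace:3, Hana:4, Juno:3, Kai:4, Orla:4, Wes:3, Wiremu:2, Ximena:4, Zara:4.
The maximum eccentricity is 4, realized for instance by the pair Ximena–Kai via Ximena – Juno – Wiremu – Wes – Kai. So the diameter is 4.

4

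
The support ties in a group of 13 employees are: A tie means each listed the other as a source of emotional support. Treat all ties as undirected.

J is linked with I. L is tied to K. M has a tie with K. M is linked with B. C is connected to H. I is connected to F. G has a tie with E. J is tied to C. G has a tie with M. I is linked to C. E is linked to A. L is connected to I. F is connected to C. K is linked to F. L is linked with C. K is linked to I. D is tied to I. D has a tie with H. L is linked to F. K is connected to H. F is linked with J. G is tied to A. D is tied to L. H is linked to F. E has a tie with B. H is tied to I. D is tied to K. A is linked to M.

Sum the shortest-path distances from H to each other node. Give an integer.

24

Distances from H: A:3, B:3, C:1, D:1, E:4, F:1, G:3, I:1, J:2, K:1, L:2, M:2.
Sum = 3 + 3 + 1 + 1 + 4 + 1 + 3 + 1 + 2 + 1 + 2 + 2 = 24.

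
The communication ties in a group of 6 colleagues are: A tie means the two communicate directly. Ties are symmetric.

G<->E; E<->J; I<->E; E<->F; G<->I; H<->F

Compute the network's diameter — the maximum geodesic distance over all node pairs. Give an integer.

Eccentricity of each node (its greatest distance to any other): E:2, F:2, G:3, H:3, I:3, J:3.
The maximum eccentricity is 3, realized for instance by the pair J–H via J – E – F – H. So the diameter is 3.

3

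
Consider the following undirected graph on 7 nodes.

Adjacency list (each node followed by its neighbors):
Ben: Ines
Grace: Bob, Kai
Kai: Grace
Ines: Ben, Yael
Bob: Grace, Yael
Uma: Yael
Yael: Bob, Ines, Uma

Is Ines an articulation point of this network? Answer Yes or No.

Removing Ines leaves {Ben} with no path to {Bob, Grace, Kai, Uma, and Yael}, so the network splits into 2 components. Ines is a cut vertex.

Yes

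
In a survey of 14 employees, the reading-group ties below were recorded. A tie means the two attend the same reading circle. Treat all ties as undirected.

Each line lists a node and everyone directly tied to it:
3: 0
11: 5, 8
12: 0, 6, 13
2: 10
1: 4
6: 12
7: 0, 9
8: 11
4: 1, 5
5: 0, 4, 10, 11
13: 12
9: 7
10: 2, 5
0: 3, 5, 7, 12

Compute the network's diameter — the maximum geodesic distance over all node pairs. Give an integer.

Eccentricity of each node (its greatest distance to any other): 0:3, 1:5, 2:5, 3:4, 4:4, 5:3, 6:5, 7:4, 8:5, 9:5, 10:4, 11:4, 12:4, 13:5.
The maximum eccentricity is 5, realized for instance by the pair 8–6 via 8 – 11 – 5 – 0 – 12 – 6. So the diameter is 5.

5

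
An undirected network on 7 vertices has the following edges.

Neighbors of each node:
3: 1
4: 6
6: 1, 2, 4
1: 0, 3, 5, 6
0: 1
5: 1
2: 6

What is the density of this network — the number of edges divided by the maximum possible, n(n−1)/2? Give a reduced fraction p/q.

2/7

There are 6 edges and 7 nodes, so the maximum possible is C(7,2) = 21.
Density = 6/21 = 2/7.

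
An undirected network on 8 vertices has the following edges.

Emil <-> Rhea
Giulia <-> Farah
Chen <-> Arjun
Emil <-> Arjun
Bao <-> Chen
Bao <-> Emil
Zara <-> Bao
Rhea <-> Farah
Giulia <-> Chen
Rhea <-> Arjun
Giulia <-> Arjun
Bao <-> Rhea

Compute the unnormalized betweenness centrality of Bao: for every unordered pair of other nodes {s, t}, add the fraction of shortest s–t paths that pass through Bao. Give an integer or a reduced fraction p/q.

Pairs whose geodesics pass through Bao — Emil–Zara: 1; Emil–Chen: 1/2; Zara–Rhea: 1; Zara–Chen: 1; Zara–Arjun: 3/3; Zara–Giulia: 1; Zara–Farah: 1; Rhea–Chen: 1/2.
All other pairs contribute 0.
Summing the contributions gives betweenness(Bao) = 7.

7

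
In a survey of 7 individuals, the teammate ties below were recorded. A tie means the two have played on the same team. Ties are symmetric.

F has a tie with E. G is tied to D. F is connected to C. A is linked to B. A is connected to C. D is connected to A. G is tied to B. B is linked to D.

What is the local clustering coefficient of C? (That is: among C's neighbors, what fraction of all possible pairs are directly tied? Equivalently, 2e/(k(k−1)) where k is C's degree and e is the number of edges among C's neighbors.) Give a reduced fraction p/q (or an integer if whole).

0

C's neighbors: A and F (k = 2).
Possible neighbor pairs: C(2,2) = 1. Edges among them: none → e = 0.
Clustering(C) = 0/1.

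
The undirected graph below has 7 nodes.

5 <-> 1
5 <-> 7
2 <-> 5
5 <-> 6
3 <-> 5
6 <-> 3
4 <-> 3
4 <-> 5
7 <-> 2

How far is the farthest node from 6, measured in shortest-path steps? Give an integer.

Distances from 6: 1:2, 2:2, 3:1, 4:2, 5:1, 7:2.
The largest is 2 (to 2, 7, 4, and 1), so the eccentricity of 6 is 2.

2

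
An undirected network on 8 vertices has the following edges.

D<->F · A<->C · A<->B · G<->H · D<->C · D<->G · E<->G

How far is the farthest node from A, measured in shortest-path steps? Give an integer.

4

Distances from A: B:1, C:1, D:2, E:4, F:3, G:3, H:4.
The largest is 4 (to E and H), so the eccentricity of A is 4.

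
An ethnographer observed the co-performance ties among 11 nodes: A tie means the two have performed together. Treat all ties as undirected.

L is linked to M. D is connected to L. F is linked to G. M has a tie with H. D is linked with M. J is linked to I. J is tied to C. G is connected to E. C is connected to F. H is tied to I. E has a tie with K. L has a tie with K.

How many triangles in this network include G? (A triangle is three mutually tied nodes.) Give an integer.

G's neighbors are E and F, but none of them are tied to each other, so no triangle contains G.

0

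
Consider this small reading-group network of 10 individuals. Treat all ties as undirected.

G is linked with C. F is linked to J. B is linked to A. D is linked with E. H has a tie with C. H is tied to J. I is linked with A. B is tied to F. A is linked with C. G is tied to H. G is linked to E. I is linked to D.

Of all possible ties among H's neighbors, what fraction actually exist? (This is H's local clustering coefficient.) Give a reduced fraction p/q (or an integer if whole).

1/3

H's neighbors: C, G, and J (k = 3).
Possible neighbor pairs: C(3,2) = 3. Edges among them: C–G → e = 1.
Clustering(H) = 1/3.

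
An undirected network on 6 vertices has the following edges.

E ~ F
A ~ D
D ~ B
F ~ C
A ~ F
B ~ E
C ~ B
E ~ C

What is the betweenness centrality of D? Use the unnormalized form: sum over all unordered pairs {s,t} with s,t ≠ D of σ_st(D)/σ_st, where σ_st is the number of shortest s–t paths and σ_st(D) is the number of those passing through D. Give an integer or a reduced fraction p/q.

Pairs whose geodesics pass through D — A–B: 1.
All other pairs contribute 0.
Summing the contributions gives betweenness(D) = 1.

1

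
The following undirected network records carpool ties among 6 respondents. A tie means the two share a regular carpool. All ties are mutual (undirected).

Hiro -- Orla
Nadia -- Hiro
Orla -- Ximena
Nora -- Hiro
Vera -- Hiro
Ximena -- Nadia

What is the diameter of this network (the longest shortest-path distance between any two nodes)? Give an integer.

3

Eccentricity of each node (its greatest distance to any other): Hiro:2, Nadia:2, Nora:3, Orla:2, Vera:3, Ximena:3.
The maximum eccentricity is 3, realized for instance by the pair Nora–Ximena via Nora – Hiro – Nadia – Ximena. So the diameter is 3.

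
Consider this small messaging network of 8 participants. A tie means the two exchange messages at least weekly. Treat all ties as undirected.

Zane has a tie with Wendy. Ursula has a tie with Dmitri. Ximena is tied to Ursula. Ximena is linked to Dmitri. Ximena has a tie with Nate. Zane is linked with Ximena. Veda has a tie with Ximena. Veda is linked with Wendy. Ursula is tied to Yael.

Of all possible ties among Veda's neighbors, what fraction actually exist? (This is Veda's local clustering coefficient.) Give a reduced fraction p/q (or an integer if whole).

Veda's neighbors: Wendy and Ximena (k = 2).
Possible neighbor pairs: C(2,2) = 1. Edges among them: none → e = 0.
Clustering(Veda) = 0/1.

0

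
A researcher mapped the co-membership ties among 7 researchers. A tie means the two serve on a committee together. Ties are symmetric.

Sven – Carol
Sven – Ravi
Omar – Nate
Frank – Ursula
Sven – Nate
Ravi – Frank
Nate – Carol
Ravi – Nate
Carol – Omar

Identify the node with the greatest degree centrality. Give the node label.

Nate

Degrees — Carol:3, Frank:2, Nate:4, Omar:2, Ravi:3, Sven:3, Ursula:1.
The maximum is 4, attained only by Nate.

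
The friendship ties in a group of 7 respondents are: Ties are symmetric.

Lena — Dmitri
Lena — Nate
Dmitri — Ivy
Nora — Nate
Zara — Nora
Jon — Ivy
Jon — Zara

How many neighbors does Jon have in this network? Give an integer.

Jon is directly tied to Ivy and Zara. That is 2 neighbors, so the degree of Jon is 2.

2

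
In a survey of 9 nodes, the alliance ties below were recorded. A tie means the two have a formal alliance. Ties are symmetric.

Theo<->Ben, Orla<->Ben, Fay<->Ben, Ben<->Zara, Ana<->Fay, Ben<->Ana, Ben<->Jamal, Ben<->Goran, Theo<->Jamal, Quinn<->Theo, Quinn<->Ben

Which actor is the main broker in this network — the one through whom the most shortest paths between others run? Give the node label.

Unnormalized betweenness of each node: Ana:0, Ben:49/2, Fay:0, Goran:0, Jamal:0, Orla:0, Quinn:0, Theo:1/2, Zara:0.
Ben has the largest value, 49/2, making it the main broker — the node through which the most shortest paths run.

Ben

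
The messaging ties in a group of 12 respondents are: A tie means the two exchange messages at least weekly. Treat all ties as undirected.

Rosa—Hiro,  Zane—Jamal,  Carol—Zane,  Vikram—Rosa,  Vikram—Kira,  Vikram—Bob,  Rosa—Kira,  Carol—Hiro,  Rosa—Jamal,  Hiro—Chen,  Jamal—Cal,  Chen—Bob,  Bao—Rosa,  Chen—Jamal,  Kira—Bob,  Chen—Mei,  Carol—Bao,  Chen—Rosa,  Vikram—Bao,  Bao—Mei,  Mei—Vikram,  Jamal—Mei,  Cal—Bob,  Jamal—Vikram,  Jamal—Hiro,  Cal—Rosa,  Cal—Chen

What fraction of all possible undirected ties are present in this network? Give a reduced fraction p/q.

There are 27 edges and 12 nodes, so the maximum possible is C(12,2) = 66.
Density = 27/66 = 9/22.

9/22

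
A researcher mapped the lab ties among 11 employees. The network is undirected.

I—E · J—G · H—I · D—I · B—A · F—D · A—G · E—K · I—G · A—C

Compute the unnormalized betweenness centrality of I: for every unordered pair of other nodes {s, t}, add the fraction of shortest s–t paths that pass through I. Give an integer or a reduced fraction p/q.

33

Pairs whose geodesics pass through I — G–D: 1; G–F: 1; G–H: 1; G–E: 1; G–K: 1; D–A: 1; D–C: 1; D–J: 1; D–H: 1; D–E: 1; D–K: 1; D–B: 1; A–F: 1; A–H: 1 … (+19 more pairs).
All other pairs contribute 0.
Summing the contributions gives betweenness(I) = 33.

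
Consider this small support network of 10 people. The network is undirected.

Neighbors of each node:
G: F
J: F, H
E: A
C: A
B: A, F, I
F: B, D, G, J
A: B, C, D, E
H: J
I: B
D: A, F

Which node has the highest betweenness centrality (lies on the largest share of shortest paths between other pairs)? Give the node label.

F

Unnormalized betweenness of each node: A:16, B:14, C:0, D:6, E:0, F:21, G:0, H:0, I:0, J:8.
F has the largest value, 21, making it the main broker — the node through which the most shortest paths run.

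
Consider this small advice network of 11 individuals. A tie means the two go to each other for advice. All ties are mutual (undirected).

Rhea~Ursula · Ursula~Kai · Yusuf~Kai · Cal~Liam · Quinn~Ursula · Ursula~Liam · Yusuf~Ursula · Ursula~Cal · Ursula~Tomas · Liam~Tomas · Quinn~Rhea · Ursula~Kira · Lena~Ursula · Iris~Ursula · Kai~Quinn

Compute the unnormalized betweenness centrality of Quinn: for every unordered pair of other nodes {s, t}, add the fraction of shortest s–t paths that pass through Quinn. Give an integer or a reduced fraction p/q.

1/2

Pairs whose geodesics pass through Quinn — Kai–Rhea: 1/2.
All other pairs contribute 0.
Summing the contributions gives betweenness(Quinn) = 1/2.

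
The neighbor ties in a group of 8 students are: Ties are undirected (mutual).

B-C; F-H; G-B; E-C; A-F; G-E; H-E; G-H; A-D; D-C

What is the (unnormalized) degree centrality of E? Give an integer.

E is directly tied to C, G, and H. That is 3 neighbors, so the degree of E is 3.

3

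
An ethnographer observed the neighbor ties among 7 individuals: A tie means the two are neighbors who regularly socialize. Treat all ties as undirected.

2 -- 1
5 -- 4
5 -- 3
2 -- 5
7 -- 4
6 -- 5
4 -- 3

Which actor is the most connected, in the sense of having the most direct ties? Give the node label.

Degrees — 1:1, 2:2, 3:2, 4:3, 5:4, 6:1, 7:1.
The maximum is 4, attained only by 5.

5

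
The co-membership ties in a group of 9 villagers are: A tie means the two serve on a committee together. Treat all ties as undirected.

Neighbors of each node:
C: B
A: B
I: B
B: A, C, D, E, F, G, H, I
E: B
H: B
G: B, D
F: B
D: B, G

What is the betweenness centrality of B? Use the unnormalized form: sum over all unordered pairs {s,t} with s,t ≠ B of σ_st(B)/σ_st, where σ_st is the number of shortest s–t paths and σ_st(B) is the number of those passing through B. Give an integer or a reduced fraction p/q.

Pairs whose geodesics pass through B — I–H: 1; I–D: 1; I–A: 1; I–C: 1; I–F: 1; I–G: 1; I–E: 1; H–D: 1; H–A: 1; H–C: 1; H–F: 1; H–G: 1; H–E: 1; D–A: 1 … (+13 more pairs).
All other pairs contribute 0.
Summing the contributions gives betweenness(B) = 27.

27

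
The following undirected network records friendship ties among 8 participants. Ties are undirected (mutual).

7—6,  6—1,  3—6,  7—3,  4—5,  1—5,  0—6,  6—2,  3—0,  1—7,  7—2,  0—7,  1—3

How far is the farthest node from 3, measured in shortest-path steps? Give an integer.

3

Distances from 3: 0:1, 1:1, 2:2, 4:3, 5:2, 6:1, 7:1.
The largest is 3 (to 4), so the eccentricity of 3 is 3.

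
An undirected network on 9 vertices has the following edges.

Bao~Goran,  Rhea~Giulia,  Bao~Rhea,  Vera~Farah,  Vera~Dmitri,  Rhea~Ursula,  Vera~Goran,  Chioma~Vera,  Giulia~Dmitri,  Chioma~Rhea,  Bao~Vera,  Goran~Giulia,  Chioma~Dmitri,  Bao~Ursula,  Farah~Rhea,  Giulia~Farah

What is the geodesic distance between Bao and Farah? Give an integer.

2

One shortest route is Bao – Rhea – Farah, which uses 2 edges, and Bao and Farah are not directly tied, so nothing shorter exists. So d(Bao,Farah) = 2.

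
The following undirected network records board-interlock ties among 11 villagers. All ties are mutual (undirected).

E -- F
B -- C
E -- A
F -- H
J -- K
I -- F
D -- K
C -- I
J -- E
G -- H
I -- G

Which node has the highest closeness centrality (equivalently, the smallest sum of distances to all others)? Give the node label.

F

Farness (sum of distances to all others) for each node — A:31, B:40, C:31, D:43, E:22, F:21, G:31, H:28, I:24, J:27, K:34.
The smallest farness is 21, for F, so F has the highest closeness.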